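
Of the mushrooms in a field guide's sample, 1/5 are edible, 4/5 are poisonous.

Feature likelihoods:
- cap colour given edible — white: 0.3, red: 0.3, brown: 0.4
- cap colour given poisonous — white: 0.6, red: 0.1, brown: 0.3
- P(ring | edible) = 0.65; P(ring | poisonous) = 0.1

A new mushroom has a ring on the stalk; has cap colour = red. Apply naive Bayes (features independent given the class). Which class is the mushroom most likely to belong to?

edible

edible: 0.2 × 0.3 × 0.65 = 0.039
poisonous: 0.8 × 0.1 × 0.1 = 0.008
Highest score → edible.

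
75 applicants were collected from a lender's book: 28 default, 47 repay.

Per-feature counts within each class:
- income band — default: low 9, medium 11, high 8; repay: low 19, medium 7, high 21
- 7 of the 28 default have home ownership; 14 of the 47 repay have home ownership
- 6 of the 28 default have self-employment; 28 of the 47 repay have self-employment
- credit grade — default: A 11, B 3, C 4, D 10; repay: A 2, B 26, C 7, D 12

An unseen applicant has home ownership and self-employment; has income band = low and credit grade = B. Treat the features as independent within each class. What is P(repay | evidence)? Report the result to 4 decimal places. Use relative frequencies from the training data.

default: (28/75) × (9/28) × (7/28) × (6/28) × (3/28) ≈ 0.000688776
repay: (47/75) × (19/47) × (14/47) × (28/47) × (26/47) ≈ 0.024869
P(repay | x) = 0.024869 / 0.025557776 ≈ 0.9731

0.9731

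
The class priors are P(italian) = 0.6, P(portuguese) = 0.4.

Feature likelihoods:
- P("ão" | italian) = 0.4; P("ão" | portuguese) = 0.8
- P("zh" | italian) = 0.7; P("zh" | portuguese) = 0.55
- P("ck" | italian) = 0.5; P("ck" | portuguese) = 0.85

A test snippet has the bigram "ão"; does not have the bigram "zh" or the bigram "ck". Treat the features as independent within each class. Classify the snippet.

italian: 0.6 × 0.4 × (1−0.7) × (1−0.5) = 0.036
portuguese: 0.4 × 0.8 × (1−0.55) × (1−0.85) = 0.0216
Highest score → italian.

italian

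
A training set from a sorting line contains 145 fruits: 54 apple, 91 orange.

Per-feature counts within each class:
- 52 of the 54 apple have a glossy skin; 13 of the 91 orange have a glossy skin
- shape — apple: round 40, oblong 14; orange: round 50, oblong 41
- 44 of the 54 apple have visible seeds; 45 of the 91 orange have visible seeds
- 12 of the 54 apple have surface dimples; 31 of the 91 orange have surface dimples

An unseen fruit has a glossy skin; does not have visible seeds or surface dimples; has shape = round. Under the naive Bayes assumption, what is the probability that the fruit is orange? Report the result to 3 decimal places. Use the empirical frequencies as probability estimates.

apple: (54/145) × (52/54) × (40/54) × (10/54) × (42/54) ≈ 0.0382616
orange: (91/145) × (13/91) × (50/91) × (46/91) × (60/91) ≈ 0.0164184
P(orange | x) = 0.0164184 / 0.05468 ≈ 0.300

0.300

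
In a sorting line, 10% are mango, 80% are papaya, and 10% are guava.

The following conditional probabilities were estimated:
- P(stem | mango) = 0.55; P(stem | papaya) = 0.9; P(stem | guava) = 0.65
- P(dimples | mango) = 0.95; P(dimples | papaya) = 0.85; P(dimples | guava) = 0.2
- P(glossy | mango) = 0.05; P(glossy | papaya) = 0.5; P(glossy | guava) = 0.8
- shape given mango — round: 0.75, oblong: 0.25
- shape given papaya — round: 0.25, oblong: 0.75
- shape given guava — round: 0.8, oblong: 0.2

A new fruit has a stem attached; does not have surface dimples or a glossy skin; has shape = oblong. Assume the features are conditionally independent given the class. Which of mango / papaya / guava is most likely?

papaya

mango: 0.1 × 0.55 × (1−0.95) × (1−0.05) × 0.25 = 0.000653125
papaya: 0.8 × 0.9 × (1−0.85) × (1−0.5) × 0.75 = 0.0405
guava: 0.1 × 0.65 × (1−0.2) × (1−0.8) × 0.2 = 0.00208
Highest score → papaya.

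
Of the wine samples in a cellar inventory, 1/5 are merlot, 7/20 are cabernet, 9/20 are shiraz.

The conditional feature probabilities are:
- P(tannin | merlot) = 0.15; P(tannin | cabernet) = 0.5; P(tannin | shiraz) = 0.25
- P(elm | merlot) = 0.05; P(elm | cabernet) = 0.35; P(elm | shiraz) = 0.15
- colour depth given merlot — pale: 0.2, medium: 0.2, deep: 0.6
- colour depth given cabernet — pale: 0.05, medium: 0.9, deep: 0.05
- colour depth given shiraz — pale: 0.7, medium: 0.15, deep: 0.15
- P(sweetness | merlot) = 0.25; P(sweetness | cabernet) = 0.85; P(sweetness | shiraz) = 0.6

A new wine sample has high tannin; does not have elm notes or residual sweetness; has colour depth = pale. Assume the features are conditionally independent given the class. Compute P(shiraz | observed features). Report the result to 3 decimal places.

0.839

merlot: 0.2 × 0.15 × (1−0.05) × 0.2 × (1−0.25) = 0.004275
cabernet: 0.35 × 0.5 × (1−0.35) × 0.05 × (1−0.85) = 0.000853125
shiraz: 0.45 × 0.25 × (1−0.15) × 0.7 × (1−0.6) = 0.026775
P(shiraz | x) = 0.026775 / 0.031903125 ≈ 0.839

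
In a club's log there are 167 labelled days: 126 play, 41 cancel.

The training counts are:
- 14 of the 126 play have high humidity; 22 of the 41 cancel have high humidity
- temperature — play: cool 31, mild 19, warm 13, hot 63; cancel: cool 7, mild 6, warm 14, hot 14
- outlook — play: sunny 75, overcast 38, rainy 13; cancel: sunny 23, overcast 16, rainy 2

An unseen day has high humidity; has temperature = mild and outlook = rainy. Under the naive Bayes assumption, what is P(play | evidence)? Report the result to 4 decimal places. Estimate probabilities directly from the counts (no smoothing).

0.5810

play: (126/167) × (14/126) × (19/126) × (13/126) ≈ 0.00130427
cancel: (41/167) × (22/41) × (6/41) × (2/41) ≈ 0.000940415
P(play | x) = 0.00130427 / 0.002244685 ≈ 0.5810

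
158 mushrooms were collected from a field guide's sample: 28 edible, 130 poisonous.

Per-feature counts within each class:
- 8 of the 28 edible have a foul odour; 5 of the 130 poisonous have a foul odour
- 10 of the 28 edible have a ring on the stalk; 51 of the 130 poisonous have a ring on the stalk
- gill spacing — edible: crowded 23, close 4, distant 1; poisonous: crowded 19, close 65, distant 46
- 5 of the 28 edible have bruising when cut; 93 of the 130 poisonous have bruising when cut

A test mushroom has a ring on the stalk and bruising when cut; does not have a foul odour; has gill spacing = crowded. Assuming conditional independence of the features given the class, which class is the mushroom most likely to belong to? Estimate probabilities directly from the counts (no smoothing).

edible: (28/158) × (20/28) × (10/28) × (23/28) × (5/28) ≈ 0.00663127
poisonous: (130/158) × (125/130) × (51/130) × (19/130) × (93/130) ≈ 0.0324511
Highest score → poisonous.

poisonous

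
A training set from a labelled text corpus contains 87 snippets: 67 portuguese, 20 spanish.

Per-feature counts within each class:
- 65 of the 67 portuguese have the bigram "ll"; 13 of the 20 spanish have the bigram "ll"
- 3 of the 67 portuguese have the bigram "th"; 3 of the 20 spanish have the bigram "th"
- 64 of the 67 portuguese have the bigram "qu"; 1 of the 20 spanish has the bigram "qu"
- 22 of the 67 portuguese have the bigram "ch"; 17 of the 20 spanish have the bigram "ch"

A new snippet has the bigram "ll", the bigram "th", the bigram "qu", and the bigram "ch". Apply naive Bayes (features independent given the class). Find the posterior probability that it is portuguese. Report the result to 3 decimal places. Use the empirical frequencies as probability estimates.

0.917

portuguese: (67/87) × (65/67) × (3/67) × (64/67) × (22/67) ≈ 0.0104929
spanish: (20/87) × (13/20) × (3/20) × (1/20) × (17/20) ≈ 0.000952586
P(portuguese | x) = 0.0104929 / 0.011445486 ≈ 0.917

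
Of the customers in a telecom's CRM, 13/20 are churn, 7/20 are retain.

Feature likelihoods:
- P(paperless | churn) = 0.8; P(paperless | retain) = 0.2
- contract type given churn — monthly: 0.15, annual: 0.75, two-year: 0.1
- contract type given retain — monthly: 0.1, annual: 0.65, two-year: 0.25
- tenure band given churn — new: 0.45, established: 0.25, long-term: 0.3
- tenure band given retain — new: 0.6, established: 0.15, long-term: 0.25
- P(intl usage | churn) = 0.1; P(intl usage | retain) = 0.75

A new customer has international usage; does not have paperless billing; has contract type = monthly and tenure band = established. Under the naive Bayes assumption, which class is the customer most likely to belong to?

retain

churn: 0.65 × (1−0.8) × 0.15 × 0.25 × 0.1 = 0.0004875
retain: 0.35 × (1−0.2) × 0.1 × 0.15 × 0.75 = 0.00315
Highest score → retain.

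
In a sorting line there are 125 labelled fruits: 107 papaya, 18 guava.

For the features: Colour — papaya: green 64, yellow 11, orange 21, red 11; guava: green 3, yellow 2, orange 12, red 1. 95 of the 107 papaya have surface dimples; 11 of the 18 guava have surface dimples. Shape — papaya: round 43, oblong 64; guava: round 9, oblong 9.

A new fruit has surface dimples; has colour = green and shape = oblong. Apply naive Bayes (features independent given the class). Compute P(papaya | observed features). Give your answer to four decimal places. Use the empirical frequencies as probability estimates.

papaya: (107/125) × (64/107) × (95/107) × (64/107) ≈ 0.271898
guava: (18/125) × (3/18) × (11/18) × (9/18) ≈ 0.00733333
P(papaya | x) = 0.271898 / 0.27923133 ≈ 0.9737

0.9737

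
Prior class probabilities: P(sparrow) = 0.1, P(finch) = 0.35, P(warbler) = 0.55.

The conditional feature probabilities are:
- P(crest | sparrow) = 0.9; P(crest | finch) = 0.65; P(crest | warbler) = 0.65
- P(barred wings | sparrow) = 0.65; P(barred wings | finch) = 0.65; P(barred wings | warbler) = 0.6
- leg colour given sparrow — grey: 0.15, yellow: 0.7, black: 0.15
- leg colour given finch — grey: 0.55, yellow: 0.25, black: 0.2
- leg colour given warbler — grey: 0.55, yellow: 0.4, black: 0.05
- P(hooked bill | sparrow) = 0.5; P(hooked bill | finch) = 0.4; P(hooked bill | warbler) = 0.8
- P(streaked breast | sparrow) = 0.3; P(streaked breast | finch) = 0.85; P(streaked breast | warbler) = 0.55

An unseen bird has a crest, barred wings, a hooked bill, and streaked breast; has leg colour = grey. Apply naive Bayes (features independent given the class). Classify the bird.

warbler

sparrow: 0.1 × 0.9 × 0.65 × 0.15 × 0.5 × 0.3 = 0.00131625
finch: 0.35 × 0.65 × 0.65 × 0.55 × 0.4 × 0.85 = 0.027652625
warbler: 0.55 × 0.65 × 0.6 × 0.55 × 0.8 × 0.55 = 0.051909
Highest score → warbler.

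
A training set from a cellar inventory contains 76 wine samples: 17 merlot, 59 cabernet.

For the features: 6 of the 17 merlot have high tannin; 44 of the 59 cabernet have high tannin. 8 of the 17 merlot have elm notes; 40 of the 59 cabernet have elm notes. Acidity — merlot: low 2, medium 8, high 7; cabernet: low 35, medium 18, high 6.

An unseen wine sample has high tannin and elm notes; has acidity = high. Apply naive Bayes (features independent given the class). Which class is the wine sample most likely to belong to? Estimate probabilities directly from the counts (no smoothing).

merlot: (17/76) × (6/17) × (8/17) × (7/17) ≈ 0.0152978
cabernet: (59/76) × (44/59) × (40/59) × (6/59) ≈ 0.0399159
Highest score → cabernet.

cabernet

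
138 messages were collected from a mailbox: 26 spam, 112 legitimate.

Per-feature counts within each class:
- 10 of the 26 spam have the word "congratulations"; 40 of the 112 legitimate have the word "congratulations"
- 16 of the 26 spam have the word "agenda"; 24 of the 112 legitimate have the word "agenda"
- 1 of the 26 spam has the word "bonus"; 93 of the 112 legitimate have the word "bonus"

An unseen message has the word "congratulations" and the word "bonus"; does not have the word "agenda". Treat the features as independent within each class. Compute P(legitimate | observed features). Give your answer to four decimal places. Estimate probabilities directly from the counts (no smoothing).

0.9944

spam: (26/138) × (10/26) × (10/26) × (1/26) ≈ 0.00107195
legitimate: (112/138) × (40/112) × (88/112) × (93/112) ≈ 0.189108
P(legitimate | x) = 0.189108 / 0.19017995 ≈ 0.9944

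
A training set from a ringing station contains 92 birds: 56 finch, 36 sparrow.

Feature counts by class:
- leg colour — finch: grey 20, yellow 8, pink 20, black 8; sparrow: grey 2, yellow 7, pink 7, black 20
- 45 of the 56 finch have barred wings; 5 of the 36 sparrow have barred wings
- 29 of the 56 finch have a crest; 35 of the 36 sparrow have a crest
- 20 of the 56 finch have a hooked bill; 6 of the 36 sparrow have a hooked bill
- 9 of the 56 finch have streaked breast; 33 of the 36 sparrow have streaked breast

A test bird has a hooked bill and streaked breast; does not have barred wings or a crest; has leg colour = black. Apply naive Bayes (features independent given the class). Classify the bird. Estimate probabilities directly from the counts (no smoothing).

finch: (56/92) × (8/56) × (11/56) × (27/56) × (20/56) × (9/56) ≈ 0.000472693
sparrow: (36/92) × (20/36) × (31/36) × (1/36) × (6/36) × (33/36) ≈ 0.000794436
Highest score → sparrow.

sparrow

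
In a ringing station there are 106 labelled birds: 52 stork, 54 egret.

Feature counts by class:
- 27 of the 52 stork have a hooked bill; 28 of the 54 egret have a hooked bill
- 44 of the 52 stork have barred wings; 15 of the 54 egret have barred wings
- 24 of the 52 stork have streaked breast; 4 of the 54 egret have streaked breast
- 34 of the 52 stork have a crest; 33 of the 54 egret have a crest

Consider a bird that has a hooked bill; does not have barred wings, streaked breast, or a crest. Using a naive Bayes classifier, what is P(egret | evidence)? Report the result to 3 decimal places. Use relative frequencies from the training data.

stork: (52/106) × (27/52) × (8/52) × (28/52) × (18/52) ≈ 0.00730413
egret: (54/106) × (28/54) × (39/54) × (50/54) × (21/54) ≈ 0.0686949
P(egret | x) = 0.0686949 / 0.07599903 ≈ 0.904

0.904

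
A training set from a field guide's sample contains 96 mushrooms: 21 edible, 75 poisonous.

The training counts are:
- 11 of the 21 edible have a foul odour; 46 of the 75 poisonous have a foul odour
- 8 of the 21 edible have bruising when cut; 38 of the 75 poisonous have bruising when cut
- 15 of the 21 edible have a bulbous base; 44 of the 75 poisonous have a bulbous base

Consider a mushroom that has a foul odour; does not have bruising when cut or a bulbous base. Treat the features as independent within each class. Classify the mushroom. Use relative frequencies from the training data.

edible: (21/96) × (11/21) × (13/21) × (6/21) ≈ 0.0202664
poisonous: (75/96) × (46/75) × (37/75) × (31/75) ≈ 0.0977074
Highest score → poisonous.

poisonous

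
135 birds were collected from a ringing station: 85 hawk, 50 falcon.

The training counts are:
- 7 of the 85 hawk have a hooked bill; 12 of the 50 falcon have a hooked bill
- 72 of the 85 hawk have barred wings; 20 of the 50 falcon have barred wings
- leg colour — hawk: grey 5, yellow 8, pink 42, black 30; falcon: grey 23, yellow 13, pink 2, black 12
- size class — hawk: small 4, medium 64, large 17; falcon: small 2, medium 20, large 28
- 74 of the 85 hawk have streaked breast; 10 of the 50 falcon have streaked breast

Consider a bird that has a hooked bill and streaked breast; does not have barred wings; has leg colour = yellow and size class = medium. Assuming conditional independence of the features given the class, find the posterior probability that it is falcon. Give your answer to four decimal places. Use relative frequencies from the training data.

hawk: (85/135) × (7/85) × (13/85) × (8/85) × (64/85) × (74/85) ≈ 0.000489253
falcon: (50/135) × (12/50) × (30/50) × (13/50) × (20/50) × (10/50) ≈ 0.00110933
P(falcon | x) = 0.00110933 / 0.001598583 ≈ 0.6939

0.6939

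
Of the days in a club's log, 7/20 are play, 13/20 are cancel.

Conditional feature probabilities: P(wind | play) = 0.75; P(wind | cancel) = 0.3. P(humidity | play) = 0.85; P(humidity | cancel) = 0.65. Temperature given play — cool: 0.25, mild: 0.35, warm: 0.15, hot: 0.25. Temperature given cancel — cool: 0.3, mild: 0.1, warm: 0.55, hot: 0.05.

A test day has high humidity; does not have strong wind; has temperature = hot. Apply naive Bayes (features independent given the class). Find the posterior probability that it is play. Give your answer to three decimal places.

play: 0.35 × (1−0.75) × 0.85 × 0.25 = 0.01859375
cancel: 0.65 × (1−0.3) × 0.65 × 0.05 = 0.0147875
P(play | x) = 0.01859375 / 0.03338125 ≈ 0.557

0.557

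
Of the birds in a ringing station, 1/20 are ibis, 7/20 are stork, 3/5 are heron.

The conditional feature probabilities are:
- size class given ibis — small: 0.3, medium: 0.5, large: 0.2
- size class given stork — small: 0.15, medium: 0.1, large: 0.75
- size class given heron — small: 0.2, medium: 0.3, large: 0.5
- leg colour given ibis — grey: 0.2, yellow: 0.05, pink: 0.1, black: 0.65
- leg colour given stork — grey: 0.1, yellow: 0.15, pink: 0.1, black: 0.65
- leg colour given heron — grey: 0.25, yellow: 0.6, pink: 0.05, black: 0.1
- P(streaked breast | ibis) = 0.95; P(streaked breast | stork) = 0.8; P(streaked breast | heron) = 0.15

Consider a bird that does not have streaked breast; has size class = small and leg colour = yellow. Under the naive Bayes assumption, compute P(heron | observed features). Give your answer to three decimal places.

ibis: 0.05 × 0.3 × 0.05 × (1−0.95) = 0.0000375
stork: 0.35 × 0.15 × 0.15 × (1−0.8) = 0.001575
heron: 0.6 × 0.2 × 0.6 × (1−0.15) = 0.0612
P(heron | x) = 0.0612 / 0.0628125 ≈ 0.974

0.974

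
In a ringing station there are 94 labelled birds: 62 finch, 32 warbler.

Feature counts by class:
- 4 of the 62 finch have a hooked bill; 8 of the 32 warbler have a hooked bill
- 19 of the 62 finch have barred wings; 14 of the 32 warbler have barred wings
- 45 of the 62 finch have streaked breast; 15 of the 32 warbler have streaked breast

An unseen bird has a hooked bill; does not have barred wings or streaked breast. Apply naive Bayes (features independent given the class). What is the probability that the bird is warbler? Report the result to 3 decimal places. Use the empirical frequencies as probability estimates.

finch: (62/94) × (4/62) × (43/62) × (17/62) ≈ 0.00809219
warbler: (32/94) × (8/32) × (18/32) × (17/32) ≈ 0.0254322
P(warbler | x) = 0.0254322 / 0.03352439 ≈ 0.759

0.759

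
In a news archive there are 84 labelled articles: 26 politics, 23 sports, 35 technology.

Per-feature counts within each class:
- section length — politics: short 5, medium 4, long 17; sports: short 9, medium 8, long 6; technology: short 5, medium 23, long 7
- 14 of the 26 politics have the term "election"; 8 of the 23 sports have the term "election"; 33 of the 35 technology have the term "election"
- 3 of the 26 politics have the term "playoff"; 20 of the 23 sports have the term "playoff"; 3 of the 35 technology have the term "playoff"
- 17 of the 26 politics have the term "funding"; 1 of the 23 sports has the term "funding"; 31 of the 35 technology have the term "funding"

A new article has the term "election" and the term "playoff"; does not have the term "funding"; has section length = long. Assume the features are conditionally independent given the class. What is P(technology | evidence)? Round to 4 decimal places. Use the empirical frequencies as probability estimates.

0.0298

politics: (26/84) × (17/26) × (14/26) × (3/26) × (9/26) ≈ 0.00435253
sports: (23/84) × (6/23) × (8/23) × (20/23) × (22/23) ≈ 0.0206648
technology: (35/84) × (7/35) × (33/35) × (3/35) × (4/35) ≈ 0.000769679
P(technology | x) = 0.000769679 / 0.025787009 ≈ 0.0298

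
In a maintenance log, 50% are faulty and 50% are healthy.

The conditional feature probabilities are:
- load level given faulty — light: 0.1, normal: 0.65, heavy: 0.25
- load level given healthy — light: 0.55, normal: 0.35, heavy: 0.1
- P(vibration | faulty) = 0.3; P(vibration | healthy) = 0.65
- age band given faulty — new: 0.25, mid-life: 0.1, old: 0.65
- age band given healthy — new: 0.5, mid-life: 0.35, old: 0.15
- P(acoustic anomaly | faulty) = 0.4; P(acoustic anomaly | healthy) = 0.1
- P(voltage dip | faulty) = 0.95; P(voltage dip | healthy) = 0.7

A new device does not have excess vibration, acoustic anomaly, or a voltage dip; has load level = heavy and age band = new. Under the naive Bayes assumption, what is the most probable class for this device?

faulty: 0.5 × 0.25 × (1−0.3) × 0.25 × (1−0.4) × (1−0.95) = 0.00065625
healthy: 0.5 × 0.1 × (1−0.65) × 0.5 × (1−0.1) × (1−0.7) = 0.0023625
Highest score → healthy.

healthy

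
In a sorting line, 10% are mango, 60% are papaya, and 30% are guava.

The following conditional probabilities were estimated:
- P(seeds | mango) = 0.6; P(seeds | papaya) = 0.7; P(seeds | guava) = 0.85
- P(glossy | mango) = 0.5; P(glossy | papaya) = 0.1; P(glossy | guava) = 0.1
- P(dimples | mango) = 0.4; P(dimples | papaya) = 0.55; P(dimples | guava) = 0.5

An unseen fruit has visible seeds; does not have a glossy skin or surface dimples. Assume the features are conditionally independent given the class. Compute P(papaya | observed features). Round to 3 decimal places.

0.562

mango: 0.1 × 0.6 × (1−0.5) × (1−0.4) = 0.018
papaya: 0.6 × 0.7 × (1−0.1) × (1−0.55) = 0.1701
guava: 0.3 × 0.85 × (1−0.1) × (1−0.5) = 0.11475
P(papaya | x) = 0.1701 / 0.30285 ≈ 0.562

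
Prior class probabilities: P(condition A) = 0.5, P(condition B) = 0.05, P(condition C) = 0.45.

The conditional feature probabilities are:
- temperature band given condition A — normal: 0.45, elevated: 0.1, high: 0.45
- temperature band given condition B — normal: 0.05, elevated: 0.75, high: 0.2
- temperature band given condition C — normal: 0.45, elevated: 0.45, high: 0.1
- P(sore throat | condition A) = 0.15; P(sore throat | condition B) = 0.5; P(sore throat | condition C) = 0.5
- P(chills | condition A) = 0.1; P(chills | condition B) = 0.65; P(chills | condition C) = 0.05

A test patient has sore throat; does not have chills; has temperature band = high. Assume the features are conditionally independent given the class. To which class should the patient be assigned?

condition A

condition A: 0.5 × 0.45 × 0.15 × (1−0.1) = 0.030375
condition B: 0.05 × 0.2 × 0.5 × (1−0.65) = 0.00175
condition C: 0.45 × 0.1 × 0.5 × (1−0.05) = 0.021375
Highest score → condition A.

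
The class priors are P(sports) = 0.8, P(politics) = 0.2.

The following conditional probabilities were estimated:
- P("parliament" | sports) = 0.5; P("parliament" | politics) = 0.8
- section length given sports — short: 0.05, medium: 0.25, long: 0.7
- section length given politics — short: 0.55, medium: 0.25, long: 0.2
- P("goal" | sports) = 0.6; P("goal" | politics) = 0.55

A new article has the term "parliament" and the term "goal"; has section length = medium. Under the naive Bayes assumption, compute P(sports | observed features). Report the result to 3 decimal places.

sports: 0.8 × 0.5 × 0.25 × 0.6 = 0.06
politics: 0.2 × 0.8 × 0.25 × 0.55 = 0.022
P(sports | x) = 0.06 / 0.082 ≈ 0.732

0.732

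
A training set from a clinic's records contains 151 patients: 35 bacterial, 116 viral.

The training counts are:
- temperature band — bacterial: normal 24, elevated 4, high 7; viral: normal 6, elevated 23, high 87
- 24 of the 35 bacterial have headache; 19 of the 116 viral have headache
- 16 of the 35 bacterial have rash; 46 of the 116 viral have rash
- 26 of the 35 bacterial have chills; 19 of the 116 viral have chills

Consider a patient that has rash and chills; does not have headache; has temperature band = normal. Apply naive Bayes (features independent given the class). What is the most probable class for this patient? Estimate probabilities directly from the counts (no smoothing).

bacterial: (35/151) × (24/35) × (11/35) × (16/35) × (26/35) ≈ 0.0169635
viral: (116/151) × (6/116) × (97/116) × (46/116) × (19/116) ≈ 0.00215816
Highest score → bacterial.

bacterial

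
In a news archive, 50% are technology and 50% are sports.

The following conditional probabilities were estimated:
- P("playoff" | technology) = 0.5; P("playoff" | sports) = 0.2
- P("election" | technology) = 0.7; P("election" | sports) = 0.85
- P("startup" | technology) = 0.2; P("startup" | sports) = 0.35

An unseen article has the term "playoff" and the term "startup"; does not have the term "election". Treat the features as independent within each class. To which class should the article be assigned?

technology: 0.5 × 0.5 × (1−0.7) × 0.2 = 0.015
sports: 0.5 × 0.2 × (1−0.85) × 0.35 = 0.00525
Highest score → technology.

technology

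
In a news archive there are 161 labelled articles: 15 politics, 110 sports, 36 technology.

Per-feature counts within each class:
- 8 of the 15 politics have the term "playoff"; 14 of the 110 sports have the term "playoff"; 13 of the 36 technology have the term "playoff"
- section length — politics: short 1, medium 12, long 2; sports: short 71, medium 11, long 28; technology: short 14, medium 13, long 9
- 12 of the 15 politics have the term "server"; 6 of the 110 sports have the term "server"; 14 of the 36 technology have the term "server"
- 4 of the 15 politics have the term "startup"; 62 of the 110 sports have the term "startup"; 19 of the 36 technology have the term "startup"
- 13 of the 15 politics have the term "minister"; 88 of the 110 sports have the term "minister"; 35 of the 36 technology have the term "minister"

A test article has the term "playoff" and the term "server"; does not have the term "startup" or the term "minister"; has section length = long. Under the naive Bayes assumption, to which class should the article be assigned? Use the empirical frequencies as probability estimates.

politics

politics: (15/161) × (8/15) × (2/15) × (12/15) × (11/15) × (2/15) ≈ 0.000518242
sports: (110/161) × (14/110) × (28/110) × (6/110) × (48/110) × (22/110) ≈ 0.000105367
technology: (36/161) × (13/36) × (9/36) × (14/36) × (17/36) × (1/36) ≈ 0.000102974
Highest score → politics.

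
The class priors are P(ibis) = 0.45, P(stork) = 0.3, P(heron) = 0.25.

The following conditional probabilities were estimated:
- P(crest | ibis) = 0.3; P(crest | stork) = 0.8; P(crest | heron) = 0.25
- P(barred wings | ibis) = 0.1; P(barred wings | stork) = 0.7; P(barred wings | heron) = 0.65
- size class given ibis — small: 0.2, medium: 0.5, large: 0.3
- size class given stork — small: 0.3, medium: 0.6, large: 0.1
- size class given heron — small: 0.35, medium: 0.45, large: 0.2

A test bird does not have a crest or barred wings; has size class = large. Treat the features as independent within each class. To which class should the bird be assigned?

ibis: 0.45 × (1−0.3) × (1−0.1) × 0.3 = 0.08505
stork: 0.3 × (1−0.8) × (1−0.7) × 0.1 = 0.0018
heron: 0.25 × (1−0.25) × (1−0.65) × 0.2 = 0.013125
Highest score → ibis.

ibis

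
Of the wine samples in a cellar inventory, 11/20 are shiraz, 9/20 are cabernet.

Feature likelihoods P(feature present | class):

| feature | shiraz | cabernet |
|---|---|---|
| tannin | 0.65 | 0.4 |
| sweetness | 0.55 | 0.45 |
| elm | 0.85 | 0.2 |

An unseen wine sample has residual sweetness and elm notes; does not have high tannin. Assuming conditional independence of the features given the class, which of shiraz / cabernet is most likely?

shiraz: 0.55 × (1−0.65) × 0.55 × 0.85 = 0.08999375
cabernet: 0.45 × (1−0.4) × 0.45 × 0.2 = 0.0243
Highest score → shiraz.

shiraz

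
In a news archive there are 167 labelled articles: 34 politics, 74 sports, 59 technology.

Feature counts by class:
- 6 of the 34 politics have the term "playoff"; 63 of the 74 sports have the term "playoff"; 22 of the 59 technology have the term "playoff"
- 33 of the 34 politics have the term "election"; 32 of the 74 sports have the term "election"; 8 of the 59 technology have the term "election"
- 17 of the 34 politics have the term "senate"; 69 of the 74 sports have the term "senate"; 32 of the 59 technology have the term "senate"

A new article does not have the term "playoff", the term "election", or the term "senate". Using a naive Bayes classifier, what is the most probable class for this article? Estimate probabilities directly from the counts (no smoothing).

technology

politics: (34/167) × (28/34) × (1/34) × (17/34) ≈ 0.00246566
sports: (74/167) × (11/74) × (42/74) × (5/74) ≈ 0.00252599
technology: (59/167) × (37/59) × (51/59) × (27/59) ≈ 0.0876426
Highest score → technology.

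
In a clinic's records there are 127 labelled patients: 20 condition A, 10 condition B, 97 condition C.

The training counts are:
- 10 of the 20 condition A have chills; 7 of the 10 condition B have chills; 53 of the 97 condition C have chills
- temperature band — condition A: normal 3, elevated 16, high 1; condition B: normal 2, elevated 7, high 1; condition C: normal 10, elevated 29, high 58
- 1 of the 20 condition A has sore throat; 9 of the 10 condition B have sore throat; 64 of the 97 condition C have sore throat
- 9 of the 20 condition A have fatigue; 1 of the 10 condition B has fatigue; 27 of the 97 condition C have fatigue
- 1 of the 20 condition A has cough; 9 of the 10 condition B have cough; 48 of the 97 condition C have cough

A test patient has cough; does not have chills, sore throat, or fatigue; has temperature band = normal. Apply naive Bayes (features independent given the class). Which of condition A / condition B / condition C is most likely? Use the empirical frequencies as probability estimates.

condition A: (20/127) × (10/20) × (3/20) × (19/20) × (11/20) × (1/20) ≈ 0.000308563
condition B: (10/127) × (3/10) × (2/10) × (1/10) × (9/10) × (9/10) ≈ 0.000382677
condition C: (97/127) × (44/97) × (10/97) × (33/97) × (70/97) × (48/97) ≈ 0.00433926
Highest score → condition C.

condition C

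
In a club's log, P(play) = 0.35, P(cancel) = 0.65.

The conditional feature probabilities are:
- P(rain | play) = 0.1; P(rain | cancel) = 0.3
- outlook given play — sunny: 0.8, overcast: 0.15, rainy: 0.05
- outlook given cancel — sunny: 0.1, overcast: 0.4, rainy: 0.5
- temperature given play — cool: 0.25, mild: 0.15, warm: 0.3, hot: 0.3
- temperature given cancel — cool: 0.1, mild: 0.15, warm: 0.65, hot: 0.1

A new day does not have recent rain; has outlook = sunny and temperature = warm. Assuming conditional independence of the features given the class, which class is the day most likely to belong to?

play

play: 0.35 × (1−0.1) × 0.8 × 0.3 = 0.0756
cancel: 0.65 × (1−0.3) × 0.1 × 0.65 = 0.029575
Highest score → play.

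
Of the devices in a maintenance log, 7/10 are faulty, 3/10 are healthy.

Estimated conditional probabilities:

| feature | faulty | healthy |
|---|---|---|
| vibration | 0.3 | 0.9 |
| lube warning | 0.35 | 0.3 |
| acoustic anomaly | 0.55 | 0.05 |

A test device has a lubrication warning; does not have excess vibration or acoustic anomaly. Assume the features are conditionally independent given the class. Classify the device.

faulty

faulty: 0.7 × (1−0.3) × 0.35 × (1−0.55) = 0.077175
healthy: 0.3 × (1−0.9) × 0.3 × (1−0.05) = 0.00855
Highest score → faulty.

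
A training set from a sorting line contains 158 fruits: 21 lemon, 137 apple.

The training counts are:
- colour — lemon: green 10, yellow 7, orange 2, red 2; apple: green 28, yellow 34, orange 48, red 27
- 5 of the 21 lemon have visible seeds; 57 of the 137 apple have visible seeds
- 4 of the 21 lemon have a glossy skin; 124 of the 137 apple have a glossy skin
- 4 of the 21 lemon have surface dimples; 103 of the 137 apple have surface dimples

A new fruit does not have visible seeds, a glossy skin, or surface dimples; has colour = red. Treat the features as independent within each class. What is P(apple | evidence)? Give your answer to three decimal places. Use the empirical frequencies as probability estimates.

0.271

lemon: (21/158) × (2/21) × (16/21) × (17/21) × (17/21) ≈ 0.00632023
apple: (137/158) × (27/137) × (80/137) × (13/137) × (34/137) ≈ 0.00234994
P(apple | x) = 0.00234994 / 0.00867017 ≈ 0.271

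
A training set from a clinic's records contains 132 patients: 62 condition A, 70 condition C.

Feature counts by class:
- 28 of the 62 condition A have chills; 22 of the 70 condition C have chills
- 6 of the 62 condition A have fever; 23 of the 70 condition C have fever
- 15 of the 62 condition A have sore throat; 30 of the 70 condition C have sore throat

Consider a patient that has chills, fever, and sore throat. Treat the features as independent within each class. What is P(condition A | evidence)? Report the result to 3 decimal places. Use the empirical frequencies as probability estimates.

0.175

condition A: (62/132) × (28/62) × (6/62) × (15/62) ≈ 0.00496642
condition C: (70/132) × (22/70) × (23/70) × (30/70) ≈ 0.0234694
P(condition A | x) = 0.00496642 / 0.02843582 ≈ 0.175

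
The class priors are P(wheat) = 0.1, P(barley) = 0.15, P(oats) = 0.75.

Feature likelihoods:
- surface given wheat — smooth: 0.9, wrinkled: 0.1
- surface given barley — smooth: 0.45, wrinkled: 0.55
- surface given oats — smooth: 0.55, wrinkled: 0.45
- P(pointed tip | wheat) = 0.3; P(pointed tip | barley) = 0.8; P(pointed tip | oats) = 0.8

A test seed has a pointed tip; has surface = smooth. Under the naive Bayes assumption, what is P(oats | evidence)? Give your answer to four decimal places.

0.8029

wheat: 0.1 × 0.9 × 0.3 = 0.027
barley: 0.15 × 0.45 × 0.8 = 0.054
oats: 0.75 × 0.55 × 0.8 = 0.33
P(oats | x) = 0.33 / 0.411 ≈ 0.8029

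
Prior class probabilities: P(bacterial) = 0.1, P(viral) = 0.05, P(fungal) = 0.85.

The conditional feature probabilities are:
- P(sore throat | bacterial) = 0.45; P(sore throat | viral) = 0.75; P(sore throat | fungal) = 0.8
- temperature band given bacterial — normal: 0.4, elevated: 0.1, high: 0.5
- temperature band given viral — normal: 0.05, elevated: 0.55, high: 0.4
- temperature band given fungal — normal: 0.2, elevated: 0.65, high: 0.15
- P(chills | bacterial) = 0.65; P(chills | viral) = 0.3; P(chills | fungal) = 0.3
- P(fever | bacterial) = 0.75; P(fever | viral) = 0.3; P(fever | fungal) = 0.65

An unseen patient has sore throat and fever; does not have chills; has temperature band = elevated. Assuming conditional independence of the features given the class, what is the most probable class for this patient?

fungal

bacterial: 0.1 × 0.45 × 0.1 × (1−0.65) × 0.75 = 0.00118125
viral: 0.05 × 0.75 × 0.55 × (1−0.3) × 0.3 = 0.00433125
fungal: 0.85 × 0.8 × 0.65 × (1−0.3) × 0.65 = 0.20111
Highest score → fungal.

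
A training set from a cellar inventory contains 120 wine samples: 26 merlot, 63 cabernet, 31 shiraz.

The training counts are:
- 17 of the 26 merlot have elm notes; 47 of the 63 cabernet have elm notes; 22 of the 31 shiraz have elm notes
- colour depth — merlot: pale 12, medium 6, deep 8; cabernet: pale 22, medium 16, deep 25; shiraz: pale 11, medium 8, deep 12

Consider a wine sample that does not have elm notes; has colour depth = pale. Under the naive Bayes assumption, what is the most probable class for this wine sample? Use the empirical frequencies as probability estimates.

cabernet

merlot: (26/120) × (9/26) × (12/26) ≈ 0.0346154
cabernet: (63/120) × (16/63) × (22/63) ≈ 0.0465608
shiraz: (31/120) × (9/31) × (11/31) ≈ 0.0266129
Highest score → cabernet.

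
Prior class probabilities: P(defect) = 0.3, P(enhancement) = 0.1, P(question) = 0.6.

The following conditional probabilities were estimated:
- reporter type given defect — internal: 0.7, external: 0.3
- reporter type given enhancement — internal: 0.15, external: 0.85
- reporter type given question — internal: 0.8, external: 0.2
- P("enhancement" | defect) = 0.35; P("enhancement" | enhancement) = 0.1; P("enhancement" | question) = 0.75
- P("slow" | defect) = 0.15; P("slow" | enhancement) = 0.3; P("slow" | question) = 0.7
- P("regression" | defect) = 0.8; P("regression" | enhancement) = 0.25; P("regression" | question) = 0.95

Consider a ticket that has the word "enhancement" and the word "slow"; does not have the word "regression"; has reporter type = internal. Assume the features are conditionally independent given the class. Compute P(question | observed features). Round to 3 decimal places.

0.832

defect: 0.3 × 0.7 × 0.35 × 0.15 × (1−0.8) = 0.002205
enhancement: 0.1 × 0.15 × 0.1 × 0.3 × (1−0.25) = 0.0003375
question: 0.6 × 0.8 × 0.75 × 0.7 × (1−0.95) = 0.0126
P(question | x) = 0.0126 / 0.0151425 ≈ 0.832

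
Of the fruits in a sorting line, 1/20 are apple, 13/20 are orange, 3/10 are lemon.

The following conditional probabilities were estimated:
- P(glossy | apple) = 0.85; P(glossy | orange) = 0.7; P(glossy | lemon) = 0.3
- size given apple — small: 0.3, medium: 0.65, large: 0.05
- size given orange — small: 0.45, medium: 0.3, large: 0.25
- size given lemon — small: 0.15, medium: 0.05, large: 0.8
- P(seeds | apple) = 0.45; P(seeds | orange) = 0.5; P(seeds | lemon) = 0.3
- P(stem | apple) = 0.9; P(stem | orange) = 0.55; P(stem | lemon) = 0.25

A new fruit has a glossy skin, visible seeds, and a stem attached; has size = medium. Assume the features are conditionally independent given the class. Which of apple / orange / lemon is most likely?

orange

apple: 0.05 × 0.85 × 0.65 × 0.45 × 0.9 = 0.011188125
orange: 0.65 × 0.7 × 0.3 × 0.5 × 0.55 = 0.0375375
lemon: 0.3 × 0.3 × 0.05 × 0.3 × 0.25 = 0.0003375
Highest score → orange.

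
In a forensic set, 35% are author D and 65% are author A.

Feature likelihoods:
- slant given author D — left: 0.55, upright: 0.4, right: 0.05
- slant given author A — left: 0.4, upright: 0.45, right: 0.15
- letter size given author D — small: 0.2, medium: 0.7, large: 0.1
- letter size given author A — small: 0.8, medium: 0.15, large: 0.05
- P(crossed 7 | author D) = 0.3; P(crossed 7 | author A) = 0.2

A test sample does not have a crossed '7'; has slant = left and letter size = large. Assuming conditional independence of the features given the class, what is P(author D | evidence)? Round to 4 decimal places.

author D: 0.35 × 0.55 × 0.1 × (1−0.3) = 0.013475
author A: 0.65 × 0.4 × 0.05 × (1−0.2) = 0.0104
P(author D | x) = 0.013475 / 0.023875 ≈ 0.5644

0.5644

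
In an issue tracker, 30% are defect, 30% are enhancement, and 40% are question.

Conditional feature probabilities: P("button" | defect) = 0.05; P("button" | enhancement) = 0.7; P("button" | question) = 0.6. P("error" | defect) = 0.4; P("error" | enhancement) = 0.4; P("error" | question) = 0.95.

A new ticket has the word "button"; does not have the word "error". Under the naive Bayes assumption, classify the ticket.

defect: 0.3 × 0.05 × (1−0.4) = 0.009
enhancement: 0.3 × 0.7 × (1−0.4) = 0.126
question: 0.4 × 0.6 × (1−0.95) = 0.012
Highest score → enhancement.

enhancement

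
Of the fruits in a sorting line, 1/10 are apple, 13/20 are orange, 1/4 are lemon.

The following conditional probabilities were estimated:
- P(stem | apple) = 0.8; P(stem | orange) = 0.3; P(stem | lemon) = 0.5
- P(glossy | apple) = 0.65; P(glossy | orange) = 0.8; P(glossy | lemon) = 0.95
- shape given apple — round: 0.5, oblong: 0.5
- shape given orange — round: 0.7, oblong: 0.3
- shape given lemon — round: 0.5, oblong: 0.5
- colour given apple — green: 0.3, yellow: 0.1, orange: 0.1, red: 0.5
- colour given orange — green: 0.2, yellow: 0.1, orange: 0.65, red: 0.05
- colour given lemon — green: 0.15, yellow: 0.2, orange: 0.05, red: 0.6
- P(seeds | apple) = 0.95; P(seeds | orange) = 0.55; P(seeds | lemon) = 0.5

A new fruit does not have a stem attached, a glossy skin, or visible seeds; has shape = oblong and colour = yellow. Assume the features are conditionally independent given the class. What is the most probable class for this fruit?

apple: 0.1 × (1−0.8) × (1−0.65) × 0.5 × 0.1 × (1−0.95) = 0.0000175
orange: 0.65 × (1−0.3) × (1−0.8) × 0.3 × 0.1 × (1−0.55) = 0.0012285
lemon: 0.25 × (1−0.5) × (1−0.95) × 0.5 × 0.2 × (1−0.5) = 0.0003125
Highest score → orange.

orange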